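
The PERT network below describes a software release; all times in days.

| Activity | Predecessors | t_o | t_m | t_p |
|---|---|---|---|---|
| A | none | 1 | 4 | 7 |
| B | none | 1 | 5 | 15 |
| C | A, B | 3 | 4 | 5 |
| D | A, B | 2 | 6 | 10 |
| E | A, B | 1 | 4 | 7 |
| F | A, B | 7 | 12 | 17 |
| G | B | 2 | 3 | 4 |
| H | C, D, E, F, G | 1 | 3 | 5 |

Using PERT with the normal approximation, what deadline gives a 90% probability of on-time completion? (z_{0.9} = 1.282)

24.8 days

te_A = (1 + 4·4 + 7)/6 = 24/6 = 4; σ²_A = ((7−1)/6)² = 1.000
te_B = (1 + 4·5 + 15)/6 = 36/6 = 6; σ²_B = ((15−1)/6)² = 5.444
te_C = (3 + 4·4 + 5)/6 = 24/6 = 4; σ²_C = ((5−3)/6)² = 0.111
te_D = (2 + 4·6 + 10)/6 = 36/6 = 6; σ²_D = ((10−2)/6)² = 1.778
te_E = (1 + 4·4 + 7)/6 = 24/6 = 4; σ²_E = ((7−1)/6)² = 1.000
te_F = (7 + 4·12 + 17)/6 = 72/6 = 12; σ²_F = ((17−7)/6)² = 2.778
te_G = (2 + 4·3 + 4)/6 = 18/6 = 3; σ²_G = ((4−2)/6)² = 0.111
te_H = (1 + 4·3 + 5)/6 = 18/6 = 3; σ²_H = ((5−1)/6)² = 0.444

Forward pass:
ES_A = 0; EF_A = 4
ES_B = 0; EF_B = 6
ES_C = max(EF_A=4, EF_B=6) = 6; EF_C = 6+4 = 10
ES_D = max(EF_A=4, EF_B=6) = 6; EF_D = 6+6 = 12
ES_E = max(EF_A=4, EF_B=6) = 6; EF_E = 6+4 = 10
ES_F = max(EF_A=4, EF_B=6) = 6; EF_F = 6+12 = 18
ES_G = 6; EF_G = 6+3 = 9
ES_H = max(EF_C=10, EF_D=12, EF_E=10, EF_F=18, EF_G=9) = 18; EF_H = 18+3 = 21
Expected project duration μ = 21 days. Critical path: B → F → H.

Variance along critical path = 5.444 + 2.778 + 0.444 = 8.667; σ = 2.944 days.
D = μ + z·σ = 21 + 1.282·2.944 = 24.8 days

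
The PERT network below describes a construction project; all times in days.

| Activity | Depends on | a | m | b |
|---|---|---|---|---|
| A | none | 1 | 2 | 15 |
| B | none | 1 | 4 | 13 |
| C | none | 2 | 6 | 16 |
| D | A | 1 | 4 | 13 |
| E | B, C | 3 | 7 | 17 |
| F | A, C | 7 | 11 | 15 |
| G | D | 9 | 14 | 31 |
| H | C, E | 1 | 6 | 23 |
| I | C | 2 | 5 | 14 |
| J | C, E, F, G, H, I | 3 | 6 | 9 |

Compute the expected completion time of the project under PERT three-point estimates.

te_A = (1 + 4·2 + 15)/6 = 24/6 = 4
te_B = (1 + 4·4 + 13)/6 = 30/6 = 5
te_C = (2 + 4·6 + 16)/6 = 42/6 = 7
te_D = (1 + 4·4 + 13)/6 = 30/6 = 5
te_E = (3 + 4·7 + 17)/6 = 48/6 = 8
te_F = (7 + 4·11 + 15)/6 = 66/6 = 11
te_G = (9 + 4·14 + 31)/6 = 96/6 = 16
te_H = (1 + 4·6 + 23)/6 = 48/6 = 8
te_I = (2 + 4·5 + 14)/6 = 36/6 = 6
te_J = (3 + 4·6 + 9)/6 = 36/6 = 6

Forward pass:
ES_A = 0; EF_A = 4
ES_B = 0; EF_B = 5
ES_C = 0; EF_C = 7
ES_D = 4; EF_D = 4+5 = 9
ES_E = max(EF_B=5, EF_C=7) = 7; EF_E = 7+8 = 15
ES_F = max(EF_A=4, EF_C=7) = 7; EF_F = 7+11 = 18
ES_G = 9; EF_G = 9+16 = 25
ES_H = max(EF_C=7, EF_E=15) = 15; EF_H = 15+8 = 23
ES_I = 7; EF_I = 7+6 = 13
ES_J = max(EF_C=7, EF_E=15, EF_F=18, EF_G=25, EF_H=23, EF_I=13) = 25; EF_J = 25+6 = 31
Expected project duration μ = 31 days. Critical path: A → D → G → J.

31 days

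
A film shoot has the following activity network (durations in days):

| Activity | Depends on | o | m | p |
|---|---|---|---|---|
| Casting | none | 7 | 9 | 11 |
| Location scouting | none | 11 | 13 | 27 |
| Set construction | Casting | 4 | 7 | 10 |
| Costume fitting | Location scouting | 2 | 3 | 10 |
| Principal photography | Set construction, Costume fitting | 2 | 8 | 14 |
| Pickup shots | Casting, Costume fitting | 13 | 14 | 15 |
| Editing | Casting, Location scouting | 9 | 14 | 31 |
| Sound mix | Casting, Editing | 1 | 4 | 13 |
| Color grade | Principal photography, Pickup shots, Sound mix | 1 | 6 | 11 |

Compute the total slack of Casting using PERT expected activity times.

6 days

te_Casting = (7 + 4·9 + 11)/6 = 54/6 = 9
te_Location scouting = (11 + 4·13 + 27)/6 = 90/6 = 15
te_Set construction = (4 + 4·7 + 10)/6 = 42/6 = 7
te_Costume fitting = (2 + 4·3 + 10)/6 = 24/6 = 4
te_Principal photography = (2 + 4·8 + 14)/6 = 48/6 = 8
te_Pickup shots = (13 + 4·14 + 15)/6 = 84/6 = 14
te_Editing = (9 + 4·14 + 31)/6 = 96/6 = 16
te_Sound mix = (1 + 4·4 + 13)/6 = 30/6 = 5
te_Color grade = (1 + 4·6 + 11)/6 = 36/6 = 6

Forward pass:
ES_Casting = 0; EF_Casting = 9
ES_Location scouting = 0; EF_Location scouting = 15
ES_Set construction = 9; EF_Set construction = 9+7 = 16
ES_Costume fitting = 15; EF_Costume fitting = 15+4 = 19
ES_Principal photography = max(EF_Set construction=16, EF_Costume fitting=19) = 19; EF_Principal photography = 19+8 = 27
ES_Pickup shots = max(EF_Casting=9, EF_Costume fitting=19) = 19; EF_Pickup shots = 19+14 = 33
ES_Editing = max(EF_Casting=9, EF_Location scouting=15) = 15; EF_Editing = 15+16 = 31
ES_Sound mix = max(EF_Casting=9, EF_Editing=31) = 31; EF_Sound mix = 31+5 = 36
ES_Color grade = max(EF_Principal photography=27, EF_Pickup shots=33, EF_Sound mix=36) = 36; EF_Color grade = 36+6 = 42
Expected project duration μ = 42 days. Critical path: Location scouting → Editing → Sound mix → Color grade.

Backward pass:
LF_Color grade = 42; LS_Color grade = 42−6 = 36
LF_Sound mix = LS_Color grade = 36; LS_Sound mix = 36−5 = 31
LF_Editing = LS_Sound mix = 31; LS_Editing = 31−16 = 15
LF_Pickup shots = LS_Color grade = 36; LS_Pickup shots = 36−14 = 22
LF_Principal photography = LS_Color grade = 36; LS_Principal photography = 36−8 = 28
LF_Costume fitting = min(LS_Principal photography=28, LS_Pickup shots=22) = 22; LS_Costume fitting = 22−4 = 18
LF_Set construction = LS_Principal photography = 28; LS_Set construction = 28−7 = 21
LF_Location scouting = min(LS_Costume fitting=18, LS_Editing=15) = 15; LS_Location scouting = 15−15 = 0
LF_Casting = min(LS_Set construction=21, LS_Pickup shots=22, LS_Editing=15, LS_Sound mix=31) = 15; LS_Casting = 15−9 = 6
Slack_Casting = LS_Casting − ES_Casting = 6 − 0 = 6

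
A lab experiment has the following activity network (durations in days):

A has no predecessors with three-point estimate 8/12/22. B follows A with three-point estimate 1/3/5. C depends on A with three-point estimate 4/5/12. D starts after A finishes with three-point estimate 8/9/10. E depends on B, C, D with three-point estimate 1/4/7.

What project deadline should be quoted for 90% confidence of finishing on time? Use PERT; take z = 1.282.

te_A = (8 + 4·12 + 22)/6 = 78/6 = 13; σ²_A = ((22−8)/6)² = 5.444
te_B = (1 + 4·3 + 5)/6 = 18/6 = 3; σ²_B = ((5−1)/6)² = 0.444
te_C = (4 + 4·5 + 12)/6 = 36/6 = 6; σ²_C = ((12−4)/6)² = 1.778
te_D = (8 + 4·9 + 10)/6 = 54/6 = 9; σ²_D = ((10−8)/6)² = 0.111
te_E = (1 + 4·4 + 7)/6 = 24/6 = 4; σ²_E = ((7−1)/6)² = 1.000

Forward pass:
ES_A = 0; EF_A = 13
ES_B = 13; EF_B = 13+3 = 16
ES_C = 13; EF_C = 13+6 = 19
ES_D = 13; EF_D = 13+9 = 22
ES_E = max(EF_B=16, EF_C=19, EF_D=22) = 22; EF_E = 22+4 = 26
Expected project duration μ = 26 days. Critical path: A → D → E.

Variance along critical path = 5.444 + 0.111 + 1.000 = 6.556; σ = 2.560 days.
D = μ + z·σ = 26 + 1.282·2.560 = 29.3 days

29.3 days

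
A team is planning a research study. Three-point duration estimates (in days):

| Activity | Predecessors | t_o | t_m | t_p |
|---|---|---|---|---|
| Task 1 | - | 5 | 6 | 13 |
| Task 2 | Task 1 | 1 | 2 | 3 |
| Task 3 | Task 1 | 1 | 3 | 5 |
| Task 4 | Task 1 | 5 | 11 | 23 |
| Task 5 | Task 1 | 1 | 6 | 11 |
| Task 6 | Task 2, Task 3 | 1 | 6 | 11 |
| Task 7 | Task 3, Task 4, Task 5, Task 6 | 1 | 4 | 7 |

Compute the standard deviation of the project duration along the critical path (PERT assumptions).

3.43 days

te_Task 1 = (5 + 4·6 + 13)/6 = 42/6 = 7; σ²_Task 1 = ((13−5)/6)² = 1.778
te_Task 2 = (1 + 4·2 + 3)/6 = 12/6 = 2; σ²_Task 2 = ((3−1)/6)² = 0.111
te_Task 3 = (1 + 4·3 + 5)/6 = 18/6 = 3; σ²_Task 3 = ((5−1)/6)² = 0.444
te_Task 4 = (5 + 4·11 + 23)/6 = 72/6 = 12; σ²_Task 4 = ((23−5)/6)² = 9.000
te_Task 5 = (1 + 4·6 + 11)/6 = 36/6 = 6; σ²_Task 5 = ((11−1)/6)² = 2.778
te_Task 6 = (1 + 4·6 + 11)/6 = 36/6 = 6; σ²_Task 6 = ((11−1)/6)² = 2.778
te_Task 7 = (1 + 4·4 + 7)/6 = 24/6 = 4; σ²_Task 7 = ((7−1)/6)² = 1.000

Forward pass:
ES_Task 1 = 0; EF_Task 1 = 7
ES_Task 2 = 7; EF_Task 2 = 7+2 = 9
ES_Task 3 = 7; EF_Task 3 = 7+3 = 10
ES_Task 4 = 7; EF_Task 4 = 7+12 = 19
ES_Task 5 = 7; EF_Task 5 = 7+6 = 13
ES_Task 6 = max(EF_Task 2=9, EF_Task 3=10) = 10; EF_Task 6 = 10+6 = 16
ES_Task 7 = max(EF_Task 3=10, EF_Task 4=19, EF_Task 5=13, EF_Task 6=16) = 19; EF_Task 7 = 19+4 = 23
Expected project duration μ = 23 days. Critical path: Task 1 → Task 4 → Task 7.

Variance along critical path = 1.778 + 9.000 + 1.000 = 11.778
σ = √11.778 = 3.432 days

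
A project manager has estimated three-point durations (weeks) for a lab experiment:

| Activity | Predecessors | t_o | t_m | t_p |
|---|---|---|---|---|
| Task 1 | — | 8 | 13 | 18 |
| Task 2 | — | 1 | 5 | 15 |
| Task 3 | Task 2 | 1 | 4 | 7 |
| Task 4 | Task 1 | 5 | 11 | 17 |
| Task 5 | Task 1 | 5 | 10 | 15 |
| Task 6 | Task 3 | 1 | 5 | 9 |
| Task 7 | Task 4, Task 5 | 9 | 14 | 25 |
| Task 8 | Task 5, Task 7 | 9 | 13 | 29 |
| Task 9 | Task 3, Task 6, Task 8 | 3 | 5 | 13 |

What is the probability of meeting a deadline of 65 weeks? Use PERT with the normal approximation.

0.829

te_Task 1 = (8 + 4·13 + 18)/6 = 78/6 = 13; σ²_Task 1 = ((18−8)/6)² = 2.778
te_Task 2 = (1 + 4·5 + 15)/6 = 36/6 = 6; σ²_Task 2 = ((15−1)/6)² = 5.444
te_Task 3 = (1 + 4·4 + 7)/6 = 24/6 = 4; σ²_Task 3 = ((7−1)/6)² = 1.000
te_Task 4 = (5 + 4·11 + 17)/6 = 66/6 = 11; σ²_Task 4 = ((17−5)/6)² = 4.000
te_Task 5 = (5 + 4·10 + 15)/6 = 60/6 = 10; σ²_Task 5 = ((15−5)/6)² = 2.778
te_Task 6 = (1 + 4·5 + 9)/6 = 30/6 = 5; σ²_Task 6 = ((9−1)/6)² = 1.778
te_Task 7 = (9 + 4·14 + 25)/6 = 90/6 = 15; σ²_Task 7 = ((25−9)/6)² = 7.111
te_Task 8 = (9 + 4·13 + 29)/6 = 90/6 = 15; σ²_Task 8 = ((29−9)/6)² = 11.111
te_Task 9 = (3 + 4·5 + 13)/6 = 36/6 = 6; σ²_Task 9 = ((13−3)/6)² = 2.778

Forward pass:
ES_Task 1 = 0; EF_Task 1 = 13
ES_Task 2 = 0; EF_Task 2 = 6
ES_Task 3 = 6; EF_Task 3 = 6+4 = 10
ES_Task 4 = 13; EF_Task 4 = 13+11 = 24
ES_Task 5 = 13; EF_Task 5 = 13+10 = 23
ES_Task 6 = 10; EF_Task 6 = 10+5 = 15
ES_Task 7 = max(EF_Task 4=24, EF_Task 5=23) = 24; EF_Task 7 = 24+15 = 39
ES_Task 8 = max(EF_Task 5=23, EF_Task 7=39) = 39; EF_Task 8 = 39+15 = 54
ES_Task 9 = max(EF_Task 3=10, EF_Task 6=15, EF_Task 8=54) = 54; EF_Task 9 = 54+6 = 60
Expected project duration μ = 60 weeks. Critical path: Task 1 → Task 4 → Task 7 → Task 8 → Task 9.

Variance along critical path = 2.778 + 4.000 + 7.111 + 11.111 + 2.778 = 27.778; σ = √27.778 = 5.270 weeks.
Z = (65 − 60) / 5.270 = 0.949
P(T ≤ 65) = Φ(0.949) ≈ 0.829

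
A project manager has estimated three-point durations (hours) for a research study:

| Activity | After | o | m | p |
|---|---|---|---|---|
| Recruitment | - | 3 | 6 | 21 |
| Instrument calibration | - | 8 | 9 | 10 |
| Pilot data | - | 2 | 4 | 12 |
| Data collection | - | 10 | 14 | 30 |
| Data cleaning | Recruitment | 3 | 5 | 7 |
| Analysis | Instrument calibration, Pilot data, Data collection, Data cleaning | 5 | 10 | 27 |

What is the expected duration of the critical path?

28 hours

te_Recruitment = (3 + 4·6 + 21)/6 = 48/6 = 8
te_Instrument calibration = (8 + 4·9 + 10)/6 = 54/6 = 9
te_Pilot data = (2 + 4·4 + 12)/6 = 30/6 = 5
te_Data collection = (10 + 4·14 + 30)/6 = 96/6 = 16
te_Data cleaning = (3 + 4·5 + 7)/6 = 30/6 = 5
te_Analysis = (5 + 4·10 + 27)/6 = 72/6 = 12

Forward pass:
ES_Recruitment = 0; EF_Recruitment = 8
ES_Instrument calibration = 0; EF_Instrument calibration = 9
ES_Pilot data = 0; EF_Pilot data = 5
ES_Data collection = 0; EF_Data collection = 16
ES_Data cleaning = 8; EF_Data cleaning = 8+5 = 13
ES_Analysis = max(EF_Instrument calibration=9, EF_Pilot data=5, EF_Data collection=16, EF_Data cleaning=13) = 16; EF_Analysis = 16+12 = 28
Expected project duration μ = 28 hours. Critical path: Data collection → Analysis.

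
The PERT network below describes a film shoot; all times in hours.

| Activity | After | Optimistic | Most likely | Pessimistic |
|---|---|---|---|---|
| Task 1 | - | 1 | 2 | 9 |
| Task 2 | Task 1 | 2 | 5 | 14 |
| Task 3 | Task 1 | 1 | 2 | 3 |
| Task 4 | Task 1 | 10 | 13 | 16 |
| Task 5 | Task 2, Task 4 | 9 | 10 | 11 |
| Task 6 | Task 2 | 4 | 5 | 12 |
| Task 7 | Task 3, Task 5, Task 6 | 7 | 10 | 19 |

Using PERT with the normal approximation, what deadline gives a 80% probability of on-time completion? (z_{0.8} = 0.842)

39.2 hours

te_Task 1 = (1 + 4·2 + 9)/6 = 18/6 = 3; σ²_Task 1 = ((9−1)/6)² = 1.778
te_Task 2 = (2 + 4·5 + 14)/6 = 36/6 = 6; σ²_Task 2 = ((14−2)/6)² = 4.000
te_Task 3 = (1 + 4·2 + 3)/6 = 12/6 = 2; σ²_Task 3 = ((3−1)/6)² = 0.111
te_Task 4 = (10 + 4·13 + 16)/6 = 78/6 = 13; σ²_Task 4 = ((16−10)/6)² = 1.000
te_Task 5 = (9 + 4·10 + 11)/6 = 60/6 = 10; σ²_Task 5 = ((11−9)/6)² = 0.111
te_Task 6 = (4 + 4·5 + 12)/6 = 36/6 = 6; σ²_Task 6 = ((12−4)/6)² = 1.778
te_Task 7 = (7 + 4·10 + 19)/6 = 66/6 = 11; σ²_Task 7 = ((19−7)/6)² = 4.000

Forward pass:
ES_Task 1 = 0; EF_Task 1 = 3
ES_Task 2 = 3; EF_Task 2 = 3+6 = 9
ES_Task 3 = 3; EF_Task 3 = 3+2 = 5
ES_Task 4 = 3; EF_Task 4 = 3+13 = 16
ES_Task 5 = max(EF_Task 2=9, EF_Task 4=16) = 16; EF_Task 5 = 16+10 = 26
ES_Task 6 = 9; EF_Task 6 = 9+6 = 15
ES_Task 7 = max(EF_Task 3=5, EF_Task 5=26, EF_Task 6=15) = 26; EF_Task 7 = 26+11 = 37
Expected project duration μ = 37 hours. Critical path: Task 1 → Task 4 → Task 5 → Task 7.

Variance along critical path = 1.778 + 1.000 + 0.111 + 4.000 = 6.889; σ = 2.625 hours.
D = μ + z·σ = 37 + 0.842·2.625 = 39.2 hours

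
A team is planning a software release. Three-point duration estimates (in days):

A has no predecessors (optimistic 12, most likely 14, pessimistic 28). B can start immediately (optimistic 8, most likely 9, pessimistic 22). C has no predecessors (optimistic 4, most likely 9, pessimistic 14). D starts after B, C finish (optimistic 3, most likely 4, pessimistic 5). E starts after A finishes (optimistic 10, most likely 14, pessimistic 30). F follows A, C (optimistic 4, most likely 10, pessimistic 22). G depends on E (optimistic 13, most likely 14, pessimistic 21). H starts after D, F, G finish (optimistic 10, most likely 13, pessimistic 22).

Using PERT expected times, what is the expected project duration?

61 days

te_A = (12 + 4·14 + 28)/6 = 96/6 = 16
te_B = (8 + 4·9 + 22)/6 = 66/6 = 11
te_C = (4 + 4·9 + 14)/6 = 54/6 = 9
te_D = (3 + 4·4 + 5)/6 = 24/6 = 4
te_E = (10 + 4·14 + 30)/6 = 96/6 = 16
te_F = (4 + 4·10 + 22)/6 = 66/6 = 11
te_G = (13 + 4·14 + 21)/6 = 90/6 = 15
te_H = (10 + 4·13 + 22)/6 = 84/6 = 14

Forward pass:
ES_A = 0; EF_A = 16
ES_B = 0; EF_B = 11
ES_C = 0; EF_C = 9
ES_D = max(EF_B=11, EF_C=9) = 11; EF_D = 11+4 = 15
ES_E = 16; EF_E = 16+16 = 32
ES_F = max(EF_A=16, EF_C=9) = 16; EF_F = 16+11 = 27
ES_G = 32; EF_G = 32+15 = 47
ES_H = max(EF_D=15, EF_F=27, EF_G=47) = 47; EF_H = 47+14 = 61
Expected project duration μ = 61 days. Critical path: A → E → G → H.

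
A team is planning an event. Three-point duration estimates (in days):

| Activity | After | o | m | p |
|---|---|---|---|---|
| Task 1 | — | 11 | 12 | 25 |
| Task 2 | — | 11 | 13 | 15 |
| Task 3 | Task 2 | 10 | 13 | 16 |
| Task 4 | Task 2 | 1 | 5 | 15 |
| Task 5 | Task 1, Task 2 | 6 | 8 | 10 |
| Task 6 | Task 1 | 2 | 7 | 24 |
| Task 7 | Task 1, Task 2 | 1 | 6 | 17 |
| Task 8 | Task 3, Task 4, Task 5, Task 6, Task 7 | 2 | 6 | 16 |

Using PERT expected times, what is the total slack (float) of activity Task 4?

7 days

te_Task 1 = (11 + 4·12 + 25)/6 = 84/6 = 14
te_Task 2 = (11 + 4·13 + 15)/6 = 78/6 = 13
te_Task 3 = (10 + 4·13 + 16)/6 = 78/6 = 13
te_Task 4 = (1 + 4·5 + 15)/6 = 36/6 = 6
te_Task 5 = (6 + 4·8 + 10)/6 = 48/6 = 8
te_Task 6 = (2 + 4·7 + 24)/6 = 54/6 = 9
te_Task 7 = (1 + 4·6 + 17)/6 = 42/6 = 7
te_Task 8 = (2 + 4·6 + 16)/6 = 42/6 = 7

Forward pass:
ES_Task 1 = 0; EF_Task 1 = 14
ES_Task 2 = 0; EF_Task 2 = 13
ES_Task 3 = 13; EF_Task 3 = 13+13 = 26
ES_Task 4 = 13; EF_Task 4 = 13+6 = 19
ES_Task 5 = max(EF_Task 1=14, EF_Task 2=13) = 14; EF_Task 5 = 14+8 = 22
ES_Task 6 = 14; EF_Task 6 = 14+9 = 23
ES_Task 7 = max(EF_Task 1=14, EF_Task 2=13) = 14; EF_Task 7 = 14+7 = 21
ES_Task 8 = max(EF_Task 3=26, EF_Task 4=19, EF_Task 5=22, EF_Task 6=23, EF_Task 7=21) = 26; EF_Task 8 = 26+7 = 33
Expected project duration μ = 33 days. Critical path: Task 2 → Task 3 → Task 8.

Backward pass:
LF_Task 8 = 33; LS_Task 8 = 33−7 = 26
LF_Task 7 = LS_Task 8 = 26; LS_Task 7 = 26−7 = 19
LF_Task 6 = LS_Task 8 = 26; LS_Task 6 = 26−9 = 17
LF_Task 5 = LS_Task 8 = 26; LS_Task 5 = 26−8 = 18
LF_Task 4 = LS_Task 8 = 26; LS_Task 4 = 26−6 = 20
LF_Task 3 = LS_Task 8 = 26; LS_Task 3 = 26−13 = 13
LF_Task 2 = min(LS_Task 3=13, LS_Task 4=20, LS_Task 5=18, LS_Task 7=19) = 13; LS_Task 2 = 13−13 = 0
LF_Task 1 = min(LS_Task 5=18, LS_Task 6=17, LS_Task 7=19) = 17; LS_Task 1 = 17−14 = 3
Slack_Task 4 = LS_Task 4 − ES_Task 4 = 20 − 13 = 7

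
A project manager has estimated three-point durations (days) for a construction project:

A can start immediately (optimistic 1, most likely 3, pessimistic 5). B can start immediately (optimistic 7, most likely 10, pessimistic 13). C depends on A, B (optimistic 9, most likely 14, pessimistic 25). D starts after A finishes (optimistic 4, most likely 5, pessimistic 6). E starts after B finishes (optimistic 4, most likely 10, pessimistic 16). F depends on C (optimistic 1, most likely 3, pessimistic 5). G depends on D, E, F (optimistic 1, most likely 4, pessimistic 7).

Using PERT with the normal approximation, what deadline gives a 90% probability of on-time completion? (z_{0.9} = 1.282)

te_A = (1 + 4·3 + 5)/6 = 18/6 = 3; σ²_A = ((5−1)/6)² = 0.444
te_B = (7 + 4·10 + 13)/6 = 60/6 = 10; σ²_B = ((13−7)/6)² = 1.000
te_C = (9 + 4·14 + 25)/6 = 90/6 = 15; σ²_C = ((25−9)/6)² = 7.111
te_D = (4 + 4·5 + 6)/6 = 30/6 = 5; σ²_D = ((6−4)/6)² = 0.111
te_E = (4 + 4·10 + 16)/6 = 60/6 = 10; σ²_E = ((16−4)/6)² = 4.000
te_F = (1 + 4·3 + 5)/6 = 18/6 = 3; σ²_F = ((5−1)/6)² = 0.444
te_G = (1 + 4·4 + 7)/6 = 24/6 = 4; σ²_G = ((7−1)/6)² = 1.000

Forward pass:
ES_A = 0; EF_A = 3
ES_B = 0; EF_B = 10
ES_C = max(EF_A=3, EF_B=10) = 10; EF_C = 10+15 = 25
ES_D = 3; EF_D = 3+5 = 8
ES_E = 10; EF_E = 10+10 = 20
ES_F = 25; EF_F = 25+3 = 28
ES_G = max(EF_D=8, EF_E=20, EF_F=28) = 28; EF_G = 28+4 = 32
Expected project duration μ = 32 days. Critical path: B → C → F → G.

Variance along critical path = 1.000 + 7.111 + 0.444 + 1.000 = 9.556; σ = 3.091 days.
D = μ + z·σ = 32 + 1.282·3.091 = 36.0 days

36.0 days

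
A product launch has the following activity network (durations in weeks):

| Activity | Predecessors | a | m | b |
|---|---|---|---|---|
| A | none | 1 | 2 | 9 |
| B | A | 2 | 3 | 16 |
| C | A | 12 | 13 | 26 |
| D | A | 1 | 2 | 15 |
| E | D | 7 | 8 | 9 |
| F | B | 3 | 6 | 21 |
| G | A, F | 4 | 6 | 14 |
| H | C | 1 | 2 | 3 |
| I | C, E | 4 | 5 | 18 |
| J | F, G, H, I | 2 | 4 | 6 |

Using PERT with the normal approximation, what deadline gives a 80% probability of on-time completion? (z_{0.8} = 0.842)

32.0 weeks

te_A = (1 + 4·2 + 9)/6 = 18/6 = 3; σ²_A = ((9−1)/6)² = 1.778
te_B = (2 + 4·3 + 16)/6 = 30/6 = 5; σ²_B = ((16−2)/6)² = 5.444
te_C = (12 + 4·13 + 26)/6 = 90/6 = 15; σ²_C = ((26−12)/6)² = 5.444
te_D = (1 + 4·2 + 15)/6 = 24/6 = 4; σ²_D = ((15−1)/6)² = 5.444
te_E = (7 + 4·8 + 9)/6 = 48/6 = 8; σ²_E = ((9−7)/6)² = 0.111
te_F = (3 + 4·6 + 21)/6 = 48/6 = 8; σ²_F = ((21−3)/6)² = 9.000
te_G = (4 + 4·6 + 14)/6 = 42/6 = 7; σ²_G = ((14−4)/6)² = 2.778
te_H = (1 + 4·2 + 3)/6 = 12/6 = 2; σ²_H = ((3−1)/6)² = 0.111
te_I = (4 + 4·5 + 18)/6 = 42/6 = 7; σ²_I = ((18−4)/6)² = 5.444
te_J = (2 + 4·4 + 6)/6 = 24/6 = 4; σ²_J = ((6−2)/6)² = 0.444

Forward pass:
ES_A = 0; EF_A = 3
ES_B = 3; EF_B = 3+5 = 8
ES_C = 3; EF_C = 3+15 = 18
ES_D = 3; EF_D = 3+4 = 7
ES_E = 7; EF_E = 7+8 = 15
ES_F = 8; EF_F = 8+8 = 16
ES_G = max(EF_A=3, EF_F=16) = 16; EF_G = 16+7 = 23
ES_H = 18; EF_H = 18+2 = 20
ES_I = max(EF_C=18, EF_E=15) = 18; EF_I = 18+7 = 25
ES_J = max(EF_F=16, EF_G=23, EF_H=20, EF_I=25) = 25; EF_J = 25+4 = 29
Expected project duration μ = 29 weeks. Critical path: A → C → I → J.

Variance along critical path = 1.778 + 5.444 + 5.444 + 0.444 = 13.111; σ = 3.621 weeks.
D = μ + z·σ = 29 + 0.842·3.621 = 32.0 weeks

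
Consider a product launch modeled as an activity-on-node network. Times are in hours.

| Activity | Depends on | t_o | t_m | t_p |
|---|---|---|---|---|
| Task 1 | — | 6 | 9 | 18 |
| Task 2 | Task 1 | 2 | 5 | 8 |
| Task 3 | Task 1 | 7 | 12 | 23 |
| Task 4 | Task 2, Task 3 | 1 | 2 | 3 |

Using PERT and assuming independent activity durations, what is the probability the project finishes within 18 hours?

te_Task 1 = (6 + 4·9 + 18)/6 = 60/6 = 10; σ²_Task 1 = ((18−6)/6)² = 4.000
te_Task 2 = (2 + 4·5 + 8)/6 = 30/6 = 5; σ²_Task 2 = ((8−2)/6)² = 1.000
te_Task 3 = (7 + 4·12 + 23)/6 = 78/6 = 13; σ²_Task 3 = ((23−7)/6)² = 7.111
te_Task 4 = (1 + 4·2 + 3)/6 = 12/6 = 2; σ²_Task 4 = ((3−1)/6)² = 0.111

Forward pass:
ES_Task 1 = 0; EF_Task 1 = 10
ES_Task 2 = 10; EF_Task 2 = 10+5 = 15
ES_Task 3 = 10; EF_Task 3 = 10+13 = 23
ES_Task 4 = max(EF_Task 2=15, EF_Task 3=23) = 23; EF_Task 4 = 23+2 = 25
Expected project duration μ = 25 hours. Critical path: Task 1 → Task 3 → Task 4.

Variance along critical path = 4.000 + 7.111 + 0.111 = 11.222; σ = √11.222 = 3.350 hours.
Z = (18 − 25) / 3.350 = -2.090
P(T ≤ 18) = Φ(-2.090) ≈ 0.018

0.018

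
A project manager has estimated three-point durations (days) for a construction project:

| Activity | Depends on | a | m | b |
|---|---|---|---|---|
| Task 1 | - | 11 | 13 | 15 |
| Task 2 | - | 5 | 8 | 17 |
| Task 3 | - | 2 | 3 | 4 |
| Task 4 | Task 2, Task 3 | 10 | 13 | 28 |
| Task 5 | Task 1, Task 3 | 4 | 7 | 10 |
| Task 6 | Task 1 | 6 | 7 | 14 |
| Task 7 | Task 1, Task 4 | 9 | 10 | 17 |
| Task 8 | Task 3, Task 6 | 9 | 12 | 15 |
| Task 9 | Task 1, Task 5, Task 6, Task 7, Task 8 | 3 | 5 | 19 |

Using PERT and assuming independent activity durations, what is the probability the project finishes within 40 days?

0.335

te_Task 1 = (11 + 4·13 + 15)/6 = 78/6 = 13; σ²_Task 1 = ((15−11)/6)² = 0.444
te_Task 2 = (5 + 4·8 + 17)/6 = 54/6 = 9; σ²_Task 2 = ((17−5)/6)² = 4.000
te_Task 3 = (2 + 4·3 + 4)/6 = 18/6 = 3; σ²_Task 3 = ((4−2)/6)² = 0.111
te_Task 4 = (10 + 4·13 + 28)/6 = 90/6 = 15; σ²_Task 4 = ((28−10)/6)² = 9.000
te_Task 5 = (4 + 4·7 + 10)/6 = 42/6 = 7; σ²_Task 5 = ((10−4)/6)² = 1.000
te_Task 6 = (6 + 4·7 + 14)/6 = 48/6 = 8; σ²_Task 6 = ((14−6)/6)² = 1.778
te_Task 7 = (9 + 4·10 + 17)/6 = 66/6 = 11; σ²_Task 7 = ((17−9)/6)² = 1.778
te_Task 8 = (9 + 4·12 + 15)/6 = 72/6 = 12; σ²_Task 8 = ((15−9)/6)² = 1.000
te_Task 9 = (3 + 4·5 + 19)/6 = 42/6 = 7; σ²_Task 9 = ((19−3)/6)² = 7.111

Forward pass:
ES_Task 1 = 0; EF_Task 1 = 13
ES_Task 2 = 0; EF_Task 2 = 9
ES_Task 3 = 0; EF_Task 3 = 3
ES_Task 4 = max(EF_Task 2=9, EF_Task 3=3) = 9; EF_Task 4 = 9+15 = 24
ES_Task 5 = max(EF_Task 1=13, EF_Task 3=3) = 13; EF_Task 5 = 13+7 = 20
ES_Task 6 = 13; EF_Task 6 = 13+8 = 21
ES_Task 7 = max(EF_Task 1=13, EF_Task 4=24) = 24; EF_Task 7 = 24+11 = 35
ES_Task 8 = max(EF_Task 3=3, EF_Task 6=21) = 21; EF_Task 8 = 21+12 = 33
ES_Task 9 = max(EF_Task 1=13, EF_Task 5=20, EF_Task 6=21, EF_Task 7=35, EF_Task 8=33) = 35; EF_Task 9 = 35+7 = 42
Expected project duration μ = 42 days. Critical path: Task 2 → Task 4 → Task 7 → Task 9.

Variance along critical path = 4.000 + 9.000 + 1.778 + 7.111 = 21.889; σ = √21.889 = 4.679 days.
Z = (40 − 42) / 4.679 = -0.427
P(T ≤ 40) = Φ(-0.427) ≈ 0.335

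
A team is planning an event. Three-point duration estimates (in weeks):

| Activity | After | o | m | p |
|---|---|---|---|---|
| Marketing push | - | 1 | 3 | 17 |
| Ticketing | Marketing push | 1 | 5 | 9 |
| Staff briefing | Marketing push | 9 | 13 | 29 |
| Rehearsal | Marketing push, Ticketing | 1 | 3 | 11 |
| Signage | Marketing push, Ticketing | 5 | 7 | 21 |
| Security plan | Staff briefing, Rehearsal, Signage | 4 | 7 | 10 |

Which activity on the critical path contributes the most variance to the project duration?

te_Marketing push = (1 + 4·3 + 17)/6 = 30/6 = 5; σ²_Marketing push = ((17−1)/6)² = 7.111
te_Ticketing = (1 + 4·5 + 9)/6 = 30/6 = 5; σ²_Ticketing = ((9−1)/6)² = 1.778
te_Staff briefing = (9 + 4·13 + 29)/6 = 90/6 = 15; σ²_Staff briefing = ((29−9)/6)² = 11.111
te_Rehearsal = (1 + 4·3 + 11)/6 = 24/6 = 4; σ²_Rehearsal = ((11−1)/6)² = 2.778
te_Signage = (5 + 4·7 + 21)/6 = 54/6 = 9; σ²_Signage = ((21−5)/6)² = 7.111
te_Security plan = (4 + 4·7 + 10)/6 = 42/6 = 7; σ²_Security plan = ((10−4)/6)² = 1.000

Forward pass:
ES_Marketing push = 0; EF_Marketing push = 5
ES_Ticketing = 5; EF_Ticketing = 5+5 = 10
ES_Staff briefing = 5; EF_Staff briefing = 5+15 = 20
ES_Rehearsal = max(EF_Marketing push=5, EF_Ticketing=10) = 10; EF_Rehearsal = 10+4 = 14
ES_Signage = max(EF_Marketing push=5, EF_Ticketing=10) = 10; EF_Signage = 10+9 = 19
ES_Security plan = max(EF_Staff briefing=20, EF_Rehearsal=14, EF_Signage=19) = 20; EF_Security plan = 20+7 = 27
Expected project duration μ = 27 weeks. Critical path: Marketing push → Staff briefing → Security plan.

Variances on critical path: σ²_Marketing push=7.111, σ²_Staff briefing=11.111, σ²_Security plan=1.000.
Largest is σ²_Staff briefing = 11.111.

Staff briefing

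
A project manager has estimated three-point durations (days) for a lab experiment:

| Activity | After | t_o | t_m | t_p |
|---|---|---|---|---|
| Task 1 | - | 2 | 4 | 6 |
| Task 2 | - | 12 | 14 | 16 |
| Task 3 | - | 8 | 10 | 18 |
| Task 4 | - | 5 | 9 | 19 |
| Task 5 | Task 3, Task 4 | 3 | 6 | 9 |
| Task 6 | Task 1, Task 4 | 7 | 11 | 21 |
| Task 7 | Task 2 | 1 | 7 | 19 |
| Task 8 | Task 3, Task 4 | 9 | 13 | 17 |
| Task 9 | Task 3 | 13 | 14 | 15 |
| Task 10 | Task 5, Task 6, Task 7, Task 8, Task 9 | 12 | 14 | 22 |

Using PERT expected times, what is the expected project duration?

40 days

te_Task 1 = (2 + 4·4 + 6)/6 = 24/6 = 4
te_Task 2 = (12 + 4·14 + 16)/6 = 84/6 = 14
te_Task 3 = (8 + 4·10 + 18)/6 = 66/6 = 11
te_Task 4 = (5 + 4·9 + 19)/6 = 60/6 = 10
te_Task 5 = (3 + 4·6 + 9)/6 = 36/6 = 6
te_Task 6 = (7 + 4·11 + 21)/6 = 72/6 = 12
te_Task 7 = (1 + 4·7 + 19)/6 = 48/6 = 8
te_Task 8 = (9 + 4·13 + 17)/6 = 78/6 = 13
te_Task 9 = (13 + 4·14 + 15)/6 = 84/6 = 14
te_Task 10 = (12 + 4·14 + 22)/6 = 90/6 = 15

Forward pass:
ES_Task 1 = 0; EF_Task 1 = 4
ES_Task 2 = 0; EF_Task 2 = 14
ES_Task 3 = 0; EF_Task 3 = 11
ES_Task 4 = 0; EF_Task 4 = 10
ES_Task 5 = max(EF_Task 3=11, EF_Task 4=10) = 11; EF_Task 5 = 11+6 = 17
ES_Task 6 = max(EF_Task 1=4, EF_Task 4=10) = 10; EF_Task 6 = 10+12 = 22
ES_Task 7 = 14; EF_Task 7 = 14+8 = 22
ES_Task 8 = max(EF_Task 3=11, EF_Task 4=10) = 11; EF_Task 8 = 11+13 = 24
ES_Task 9 = 11; EF_Task 9 = 11+14 = 25
ES_Task 10 = max(EF_Task 5=17, EF_Task 6=22, EF_Task 7=22, EF_Task 8=24, EF_Task 9=25) = 25; EF_Task 10 = 25+15 = 40
Expected project duration μ = 40 days. Critical path: Task 3 → Task 9 → Task 10.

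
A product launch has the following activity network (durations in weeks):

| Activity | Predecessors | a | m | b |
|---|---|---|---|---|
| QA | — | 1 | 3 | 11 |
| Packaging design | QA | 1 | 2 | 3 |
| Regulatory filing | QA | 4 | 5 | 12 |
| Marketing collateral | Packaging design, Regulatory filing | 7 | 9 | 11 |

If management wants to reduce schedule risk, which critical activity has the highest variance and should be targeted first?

QA

te_QA = (1 + 4·3 + 11)/6 = 24/6 = 4; σ²_QA = ((11−1)/6)² = 2.778
te_Packaging design = (1 + 4·2 + 3)/6 = 12/6 = 2; σ²_Packaging design = ((3−1)/6)² = 0.111
te_Regulatory filing = (4 + 4·5 + 12)/6 = 36/6 = 6; σ²_Regulatory filing = ((12−4)/6)² = 1.778
te_Marketing collateral = (7 + 4·9 + 11)/6 = 54/6 = 9; σ²_Marketing collateral = ((11−7)/6)² = 0.444

Forward pass:
ES_QA = 0; EF_QA = 4
ES_Packaging design = 4; EF_Packaging design = 4+2 = 6
ES_Regulatory filing = 4; EF_Regulatory filing = 4+6 = 10
ES_Marketing collateral = max(EF_Packaging design=6, EF_Regulatory filing=10) = 10; EF_Marketing collateral = 10+9 = 19
Expected project duration μ = 19 weeks. Critical path: QA → Regulatory filing → Marketing collateral.

Variances on critical path: σ²_QA=2.778, σ²_Regulatory filing=1.778, σ²_Marketing collateral=0.444.
Largest is σ²_QA = 2.778.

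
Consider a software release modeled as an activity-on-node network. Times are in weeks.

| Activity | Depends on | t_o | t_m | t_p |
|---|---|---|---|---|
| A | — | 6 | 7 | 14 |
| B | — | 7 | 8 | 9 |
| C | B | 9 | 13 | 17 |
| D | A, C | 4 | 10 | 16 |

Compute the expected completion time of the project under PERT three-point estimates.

te_A = (6 + 4·7 + 14)/6 = 48/6 = 8
te_B = (7 + 4·8 + 9)/6 = 48/6 = 8
te_C = (9 + 4·13 + 17)/6 = 78/6 = 13
te_D = (4 + 4·10 + 16)/6 = 60/6 = 10

Forward pass:
ES_A = 0; EF_A = 8
ES_B = 0; EF_B = 8
ES_C = 8; EF_C = 8+13 = 21
ES_D = max(EF_A=8, EF_C=21) = 21; EF_D = 21+10 = 31
Expected project duration μ = 31 weeks. Critical path: B → C → D.

31 weeks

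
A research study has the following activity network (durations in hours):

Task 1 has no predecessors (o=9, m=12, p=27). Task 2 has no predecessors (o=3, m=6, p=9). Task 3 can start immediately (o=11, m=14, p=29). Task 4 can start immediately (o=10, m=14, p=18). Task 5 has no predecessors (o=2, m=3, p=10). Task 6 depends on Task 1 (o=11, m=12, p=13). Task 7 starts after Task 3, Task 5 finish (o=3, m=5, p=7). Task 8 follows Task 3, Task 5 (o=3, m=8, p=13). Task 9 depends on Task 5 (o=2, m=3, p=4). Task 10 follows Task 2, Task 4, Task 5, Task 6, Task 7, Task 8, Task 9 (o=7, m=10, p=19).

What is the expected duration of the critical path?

37 hours

te_Task 1 = (9 + 4·12 + 27)/6 = 84/6 = 14
te_Task 2 = (3 + 4·6 + 9)/6 = 36/6 = 6
te_Task 3 = (11 + 4·14 + 29)/6 = 96/6 = 16
te_Task 4 = (10 + 4·14 + 18)/6 = 84/6 = 14
te_Task 5 = (2 + 4·3 + 10)/6 = 24/6 = 4
te_Task 6 = (11 + 4·12 + 13)/6 = 72/6 = 12
te_Task 7 = (3 + 4·5 + 7)/6 = 30/6 = 5
te_Task 8 = (3 + 4·8 + 13)/6 = 48/6 = 8
te_Task 9 = (2 + 4·3 + 4)/6 = 18/6 = 3
te_Task 10 = (7 + 4·10 + 19)/6 = 66/6 = 11

Forward pass:
ES_Task 1 = 0; EF_Task 1 = 14
ES_Task 2 = 0; EF_Task 2 = 6
ES_Task 3 = 0; EF_Task 3 = 16
ES_Task 4 = 0; EF_Task 4 = 14
ES_Task 5 = 0; EF_Task 5 = 4
ES_Task 6 = 14; EF_Task 6 = 14+12 = 26
ES_Task 7 = max(EF_Task 3=16, EF_Task 5=4) = 16; EF_Task 7 = 16+5 = 21
ES_Task 8 = max(EF_Task 3=16, EF_Task 5=4) = 16; EF_Task 8 = 16+8 = 24
ES_Task 9 = 4; EF_Task 9 = 4+3 = 7
ES_Task 10 = max(EF_Task 2=6, EF_Task 4=14, EF_Task 5=4, EF_Task 6=26, EF_Task 7=21, EF_Task 8=24, EF_Task 9=7) = 26; EF_Task 10 = 26+11 = 37
Expected project duration μ = 37 hours. Critical path: Task 1 → Task 6 → Task 10.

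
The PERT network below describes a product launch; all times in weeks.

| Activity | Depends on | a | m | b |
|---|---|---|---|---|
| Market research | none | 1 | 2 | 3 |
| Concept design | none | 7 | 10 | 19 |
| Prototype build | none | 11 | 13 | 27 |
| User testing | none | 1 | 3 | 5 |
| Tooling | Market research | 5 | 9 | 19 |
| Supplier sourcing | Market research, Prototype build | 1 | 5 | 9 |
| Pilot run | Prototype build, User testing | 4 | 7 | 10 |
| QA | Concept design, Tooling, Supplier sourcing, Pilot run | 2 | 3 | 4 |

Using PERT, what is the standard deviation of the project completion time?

te_Market research = (1 + 4·2 + 3)/6 = 12/6 = 2; σ²_Market research = ((3−1)/6)² = 0.111
te_Concept design = (7 + 4·10 + 19)/6 = 66/6 = 11; σ²_Concept design = ((19−7)/6)² = 4.000
te_Prototype build = (11 + 4·13 + 27)/6 = 90/6 = 15; σ²_Prototype build = ((27−11)/6)² = 7.111
te_User testing = (1 + 4·3 + 5)/6 = 18/6 = 3; σ²_User testing = ((5−1)/6)² = 0.444
te_Tooling = (5 + 4·9 + 19)/6 = 60/6 = 10; σ²_Tooling = ((19−5)/6)² = 5.444
te_Supplier sourcing = (1 + 4·5 + 9)/6 = 30/6 = 5; σ²_Supplier sourcing = ((9−1)/6)² = 1.778
te_Pilot run = (4 + 4·7 + 10)/6 = 42/6 = 7; σ²_Pilot run = ((10−4)/6)² = 1.000
te_QA = (2 + 4·3 + 4)/6 = 18/6 = 3; σ²_QA = ((4−2)/6)² = 0.111

Forward pass:
ES_Market research = 0; EF_Market research = 2
ES_Concept design = 0; EF_Concept design = 11
ES_Prototype build = 0; EF_Prototype build = 15
ES_User testing = 0; EF_User testing = 3
ES_Tooling = 2; EF_Tooling = 2+10 = 12
ES_Supplier sourcing = max(EF_Market research=2, EF_Prototype build=15) = 15; EF_Supplier sourcing = 15+5 = 20
ES_Pilot run = max(EF_Prototype build=15, EF_User testing=3) = 15; EF_Pilot run = 15+7 = 22
ES_QA = max(EF_Concept design=11, EF_Tooling=12, EF_Supplier sourcing=20, EF_Pilot run=22) = 22; EF_QA = 22+3 = 25
Expected project duration μ = 25 weeks. Critical path: Prototype build → Pilot run → QA.

Variance along critical path = 7.111 + 1.000 + 0.111 = 8.222
σ = √8.222 = 2.867 weeks

2.87 weeks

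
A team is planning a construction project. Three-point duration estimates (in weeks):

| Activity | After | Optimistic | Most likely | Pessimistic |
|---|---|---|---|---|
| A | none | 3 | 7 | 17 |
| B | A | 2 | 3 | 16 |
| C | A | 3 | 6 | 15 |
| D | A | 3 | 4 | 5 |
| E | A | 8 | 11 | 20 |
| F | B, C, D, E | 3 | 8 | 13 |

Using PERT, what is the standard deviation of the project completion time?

te_A = (3 + 4·7 + 17)/6 = 48/6 = 8; σ²_A = ((17−3)/6)² = 5.444
te_B = (2 + 4·3 + 16)/6 = 30/6 = 5; σ²_B = ((16−2)/6)² = 5.444
te_C = (3 + 4·6 + 15)/6 = 42/6 = 7; σ²_C = ((15−3)/6)² = 4.000
te_D = (3 + 4·4 + 5)/6 = 24/6 = 4; σ²_D = ((5−3)/6)² = 0.111
te_E = (8 + 4·11 + 20)/6 = 72/6 = 12; σ²_E = ((20−8)/6)² = 4.000
te_F = (3 + 4·8 + 13)/6 = 48/6 = 8; σ²_F = ((13−3)/6)² = 2.778

Forward pass:
ES_A = 0; EF_A = 8
ES_B = 8; EF_B = 8+5 = 13
ES_C = 8; EF_C = 8+7 = 15
ES_D = 8; EF_D = 8+4 = 12
ES_E = 8; EF_E = 8+12 = 20
ES_F = max(EF_B=13, EF_C=15, EF_D=12, EF_E=20) = 20; EF_F = 20+8 = 28
Expected project duration μ = 28 weeks. Critical path: A → E → F.

Variance along critical path = 5.444 + 4.000 + 2.778 = 12.222
σ = √12.222 = 3.496 weeks

3.50 weeks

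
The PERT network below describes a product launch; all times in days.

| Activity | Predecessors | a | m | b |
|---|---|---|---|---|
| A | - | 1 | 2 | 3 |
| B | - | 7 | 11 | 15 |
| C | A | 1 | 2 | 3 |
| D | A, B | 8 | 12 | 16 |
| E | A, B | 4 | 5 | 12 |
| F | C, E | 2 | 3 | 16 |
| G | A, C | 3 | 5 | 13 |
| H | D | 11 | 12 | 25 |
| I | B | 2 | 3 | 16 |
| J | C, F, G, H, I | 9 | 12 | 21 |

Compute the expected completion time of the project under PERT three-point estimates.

50 days

te_A = (1 + 4·2 + 3)/6 = 12/6 = 2
te_B = (7 + 4·11 + 15)/6 = 66/6 = 11
te_C = (1 + 4·2 + 3)/6 = 12/6 = 2
te_D = (8 + 4·12 + 16)/6 = 72/6 = 12
te_E = (4 + 4·5 + 12)/6 = 36/6 = 6
te_F = (2 + 4·3 + 16)/6 = 30/6 = 5
te_G = (3 + 4·5 + 13)/6 = 36/6 = 6
te_H = (11 + 4·12 + 25)/6 = 84/6 = 14
te_I = (2 + 4·3 + 16)/6 = 30/6 = 5
te_J = (9 + 4·12 + 21)/6 = 78/6 = 13

Forward pass:
ES_A = 0; EF_A = 2
ES_B = 0; EF_B = 11
ES_C = 2; EF_C = 2+2 = 4
ES_D = max(EF_A=2, EF_B=11) = 11; EF_D = 11+12 = 23
ES_E = max(EF_A=2, EF_B=11) = 11; EF_E = 11+6 = 17
ES_F = max(EF_C=4, EF_E=17) = 17; EF_F = 17+5 = 22
ES_G = max(EF_A=2, EF_C=4) = 4; EF_G = 4+6 = 10
ES_H = 23; EF_H = 23+14 = 37
ES_I = 11; EF_I = 11+5 = 16
ES_J = max(EF_C=4, EF_F=22, EF_G=10, EF_H=37, EF_I=16) = 37; EF_J = 37+13 = 50
Expected project duration μ = 50 days. Critical path: B → D → H → J.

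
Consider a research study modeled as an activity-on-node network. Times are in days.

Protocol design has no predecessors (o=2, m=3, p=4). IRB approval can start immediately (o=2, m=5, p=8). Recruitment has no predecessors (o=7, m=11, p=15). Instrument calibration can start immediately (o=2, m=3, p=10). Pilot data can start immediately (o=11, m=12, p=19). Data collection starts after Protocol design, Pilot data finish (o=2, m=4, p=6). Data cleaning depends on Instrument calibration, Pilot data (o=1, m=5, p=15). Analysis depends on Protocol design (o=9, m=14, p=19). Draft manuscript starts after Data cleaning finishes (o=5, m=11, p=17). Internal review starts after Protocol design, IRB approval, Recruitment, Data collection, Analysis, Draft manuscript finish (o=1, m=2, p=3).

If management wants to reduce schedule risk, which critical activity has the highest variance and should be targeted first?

Data cleaning

te_Protocol design = (2 + 4·3 + 4)/6 = 18/6 = 3; σ²_Protocol design = ((4−2)/6)² = 0.111
te_IRB approval = (2 + 4·5 + 8)/6 = 30/6 = 5; σ²_IRB approval = ((8−2)/6)² = 1.000
te_Recruitment = (7 + 4·11 + 15)/6 = 66/6 = 11; σ²_Recruitment = ((15−7)/6)² = 1.778
te_Instrument calibration = (2 + 4·3 + 10)/6 = 24/6 = 4; σ²_Instrument calibration = ((10−2)/6)² = 1.778
te_Pilot data = (11 + 4·12 + 19)/6 = 78/6 = 13; σ²_Pilot data = ((19−11)/6)² = 1.778
te_Data collection = (2 + 4·4 + 6)/6 = 24/6 = 4; σ²_Data collection = ((6−2)/6)² = 0.444
te_Data cleaning = (1 + 4·5 + 15)/6 = 36/6 = 6; σ²_Data cleaning = ((15−1)/6)² = 5.444
te_Analysis = (9 + 4·14 + 19)/6 = 84/6 = 14; σ²_Analysis = ((19−9)/6)² = 2.778
te_Draft manuscript = (5 + 4·11 + 17)/6 = 66/6 = 11; σ²_Draft manuscript = ((17−5)/6)² = 4.000
te_Internal review = (1 + 4·2 + 3)/6 = 12/6 = 2; σ²_Internal review = ((3−1)/6)² = 0.111

Forward pass:
ES_Protocol design = 0; EF_Protocol design = 3
ES_IRB approval = 0; EF_IRB approval = 5
ES_Recruitment = 0; EF_Recruitment = 11
ES_Instrument calibration = 0; EF_Instrument calibration = 4
ES_Pilot data = 0; EF_Pilot data = 13
ES_Data collection = max(EF_Protocol design=3, EF_Pilot data=13) = 13; EF_Data collection = 13+4 = 17
ES_Data cleaning = max(EF_Instrument calibration=4, EF_Pilot data=13) = 13; EF_Data cleaning = 13+6 = 19
ES_Analysis = 3; EF_Analysis = 3+14 = 17
ES_Draft manuscript = 19; EF_Draft manuscript = 19+11 = 30
ES_Internal review = max(EF_Protocol design=3, EF_IRB approval=5, EF_Recruitment=11, EF_Data collection=17, EF_Analysis=17, EF_Draft manuscript=30) = 30; EF_Internal review = 30+2 = 32
Expected project duration μ = 32 days. Critical path: Pilot data → Data cleaning → Draft manuscript → Internal review.

Variances on critical path: σ²_Pilot data=1.778, σ²_Data cleaning=5.444, σ²_Draft manuscript=4.000, σ²_Internal review=0.111.
Largest is σ²_Data cleaning = 5.444.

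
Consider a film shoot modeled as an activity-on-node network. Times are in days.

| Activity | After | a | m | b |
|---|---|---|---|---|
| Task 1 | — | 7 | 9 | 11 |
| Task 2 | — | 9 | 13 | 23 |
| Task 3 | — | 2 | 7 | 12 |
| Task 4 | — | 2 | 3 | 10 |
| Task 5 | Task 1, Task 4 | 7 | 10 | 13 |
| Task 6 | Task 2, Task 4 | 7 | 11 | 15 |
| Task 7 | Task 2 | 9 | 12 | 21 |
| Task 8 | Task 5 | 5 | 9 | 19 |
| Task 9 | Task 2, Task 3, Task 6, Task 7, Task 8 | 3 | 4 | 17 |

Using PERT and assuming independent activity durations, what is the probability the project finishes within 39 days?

te_Task 1 = (7 + 4·9 + 11)/6 = 54/6 = 9; σ²_Task 1 = ((11−7)/6)² = 0.444
te_Task 2 = (9 + 4·13 + 23)/6 = 84/6 = 14; σ²_Task 2 = ((23−9)/6)² = 5.444
te_Task 3 = (2 + 4·7 + 12)/6 = 42/6 = 7; σ²_Task 3 = ((12−2)/6)² = 2.778
te_Task 4 = (2 + 4·3 + 10)/6 = 24/6 = 4; σ²_Task 4 = ((10−2)/6)² = 1.778
te_Task 5 = (7 + 4·10 + 13)/6 = 60/6 = 10; σ²_Task 5 = ((13−7)/6)² = 1.000
te_Task 6 = (7 + 4·11 + 15)/6 = 66/6 = 11; σ²_Task 6 = ((15−7)/6)² = 1.778
te_Task 7 = (9 + 4·12 + 21)/6 = 78/6 = 13; σ²_Task 7 = ((21−9)/6)² = 4.000
te_Task 8 = (5 + 4·9 + 19)/6 = 60/6 = 10; σ²_Task 8 = ((19−5)/6)² = 5.444
te_Task 9 = (3 + 4·4 + 17)/6 = 36/6 = 6; σ²_Task 9 = ((17−3)/6)² = 5.444

Forward pass:
ES_Task 1 = 0; EF_Task 1 = 9
ES_Task 2 = 0; EF_Task 2 = 14
ES_Task 3 = 0; EF_Task 3 = 7
ES_Task 4 = 0; EF_Task 4 = 4
ES_Task 5 = max(EF_Task 1=9, EF_Task 4=4) = 9; EF_Task 5 = 9+10 = 19
ES_Task 6 = max(EF_Task 2=14, EF_Task 4=4) = 14; EF_Task 6 = 14+11 = 25
ES_Task 7 = 14; EF_Task 7 = 14+13 = 27
ES_Task 8 = 19; EF_Task 8 = 19+10 = 29
ES_Task 9 = max(EF_Task 2=14, EF_Task 3=7, EF_Task 6=25, EF_Task 7=27, EF_Task 8=29) = 29; EF_Task 9 = 29+6 = 35
Expected project duration μ = 35 days. Critical path: Task 1 → Task 5 → Task 8 → Task 9.

Variance along critical path = 0.444 + 1.000 + 5.444 + 5.444 = 12.333; σ = √12.333 = 3.512 days.
Z = (39 − 35) / 3.512 = 1.139
P(T ≤ 39) = Φ(1.139) ≈ 0.873

0.873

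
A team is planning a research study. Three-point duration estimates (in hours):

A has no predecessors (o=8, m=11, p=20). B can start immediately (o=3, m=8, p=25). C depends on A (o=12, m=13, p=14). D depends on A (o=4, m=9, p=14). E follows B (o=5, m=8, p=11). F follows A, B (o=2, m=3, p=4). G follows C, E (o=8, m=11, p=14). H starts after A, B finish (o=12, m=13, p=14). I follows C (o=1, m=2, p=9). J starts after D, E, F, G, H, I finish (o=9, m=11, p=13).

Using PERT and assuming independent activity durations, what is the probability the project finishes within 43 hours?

te_A = (8 + 4·11 + 20)/6 = 72/6 = 12; σ²_A = ((20−8)/6)² = 4.000
te_B = (3 + 4·8 + 25)/6 = 60/6 = 10; σ²_B = ((25−3)/6)² = 13.444
te_C = (12 + 4·13 + 14)/6 = 78/6 = 13; σ²_C = ((14−12)/6)² = 0.111
te_D = (4 + 4·9 + 14)/6 = 54/6 = 9; σ²_D = ((14−4)/6)² = 2.778
te_E = (5 + 4·8 + 11)/6 = 48/6 = 8; σ²_E = ((11−5)/6)² = 1.000
te_F = (2 + 4·3 + 4)/6 = 18/6 = 3; σ²_F = ((4−2)/6)² = 0.111
te_G = (8 + 4·11 + 14)/6 = 66/6 = 11; σ²_G = ((14−8)/6)² = 1.000
te_H = (12 + 4·13 + 14)/6 = 78/6 = 13; σ²_H = ((14−12)/6)² = 0.111
te_I = (1 + 4·2 + 9)/6 = 18/6 = 3; σ²_I = ((9−1)/6)² = 1.778
te_J = (9 + 4·11 + 13)/6 = 66/6 = 11; σ²_J = ((13−9)/6)² = 0.444

Forward pass:
ES_A = 0; EF_A = 12
ES_B = 0; EF_B = 10
ES_C = 12; EF_C = 12+13 = 25
ES_D = 12; EF_D = 12+9 = 21
ES_E = 10; EF_E = 10+8 = 18
ES_F = max(EF_A=12, EF_B=10) = 12; EF_F = 12+3 = 15
ES_G = max(EF_C=25, EF_E=18) = 25; EF_G = 25+11 = 36
ES_H = max(EF_A=12, EF_B=10) = 12; EF_H = 12+13 = 25
ES_I = 25; EF_I = 25+3 = 28
ES_J = max(EF_D=21, EF_E=18, EF_F=15, EF_G=36, EF_H=25, EF_I=28) = 36; EF_J = 36+11 = 47
Expected project duration μ = 47 hours. Critical path: A → C → G → J.

Variance along critical path = 4.000 + 0.111 + 1.000 + 0.444 = 5.556; σ = √5.556 = 2.357 hours.
Z = (43 − 47) / 2.357 = -1.697
P(T ≤ 43) = Φ(-1.697) ≈ 0.045

0.045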